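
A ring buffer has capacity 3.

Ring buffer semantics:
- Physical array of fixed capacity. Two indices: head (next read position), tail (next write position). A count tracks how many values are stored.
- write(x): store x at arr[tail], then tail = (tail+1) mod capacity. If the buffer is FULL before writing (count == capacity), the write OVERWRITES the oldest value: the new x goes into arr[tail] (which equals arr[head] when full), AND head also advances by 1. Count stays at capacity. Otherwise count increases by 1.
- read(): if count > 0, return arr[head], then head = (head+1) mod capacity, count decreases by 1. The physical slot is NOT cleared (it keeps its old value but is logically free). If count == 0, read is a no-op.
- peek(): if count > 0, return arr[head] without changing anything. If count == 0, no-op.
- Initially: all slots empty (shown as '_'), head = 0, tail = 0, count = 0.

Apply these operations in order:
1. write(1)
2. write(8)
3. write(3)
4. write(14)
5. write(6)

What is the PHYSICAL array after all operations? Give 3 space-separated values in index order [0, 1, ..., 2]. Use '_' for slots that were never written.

After op 1 (write(1)): arr=[1 _ _] head=0 tail=1 count=1
After op 2 (write(8)): arr=[1 8 _] head=0 tail=2 count=2
After op 3 (write(3)): arr=[1 8 3] head=0 tail=0 count=3
After op 4 (write(14)): arr=[14 8 3] head=1 tail=1 count=3
After op 5 (write(6)): arr=[14 6 3] head=2 tail=2 count=3

Answer: 14 6 3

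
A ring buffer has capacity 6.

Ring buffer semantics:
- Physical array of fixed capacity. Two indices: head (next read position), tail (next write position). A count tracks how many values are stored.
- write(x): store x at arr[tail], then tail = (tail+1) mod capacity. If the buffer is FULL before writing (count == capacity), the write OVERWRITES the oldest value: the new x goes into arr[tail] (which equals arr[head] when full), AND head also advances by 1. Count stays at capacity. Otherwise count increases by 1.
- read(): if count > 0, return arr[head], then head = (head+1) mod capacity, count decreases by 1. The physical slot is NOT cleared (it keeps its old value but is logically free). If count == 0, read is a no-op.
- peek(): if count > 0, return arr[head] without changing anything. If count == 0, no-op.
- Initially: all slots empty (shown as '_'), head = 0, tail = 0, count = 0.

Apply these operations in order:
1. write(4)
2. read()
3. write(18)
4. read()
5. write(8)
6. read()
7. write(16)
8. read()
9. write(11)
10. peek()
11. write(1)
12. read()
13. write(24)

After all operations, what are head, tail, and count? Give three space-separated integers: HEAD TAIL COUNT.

Answer: 5 1 2

Derivation:
After op 1 (write(4)): arr=[4 _ _ _ _ _] head=0 tail=1 count=1
After op 2 (read()): arr=[4 _ _ _ _ _] head=1 tail=1 count=0
After op 3 (write(18)): arr=[4 18 _ _ _ _] head=1 tail=2 count=1
After op 4 (read()): arr=[4 18 _ _ _ _] head=2 tail=2 count=0
After op 5 (write(8)): arr=[4 18 8 _ _ _] head=2 tail=3 count=1
After op 6 (read()): arr=[4 18 8 _ _ _] head=3 tail=3 count=0
After op 7 (write(16)): arr=[4 18 8 16 _ _] head=3 tail=4 count=1
After op 8 (read()): arr=[4 18 8 16 _ _] head=4 tail=4 count=0
After op 9 (write(11)): arr=[4 18 8 16 11 _] head=4 tail=5 count=1
After op 10 (peek()): arr=[4 18 8 16 11 _] head=4 tail=5 count=1
After op 11 (write(1)): arr=[4 18 8 16 11 1] head=4 tail=0 count=2
After op 12 (read()): arr=[4 18 8 16 11 1] head=5 tail=0 count=1
After op 13 (write(24)): arr=[24 18 8 16 11 1] head=5 tail=1 count=2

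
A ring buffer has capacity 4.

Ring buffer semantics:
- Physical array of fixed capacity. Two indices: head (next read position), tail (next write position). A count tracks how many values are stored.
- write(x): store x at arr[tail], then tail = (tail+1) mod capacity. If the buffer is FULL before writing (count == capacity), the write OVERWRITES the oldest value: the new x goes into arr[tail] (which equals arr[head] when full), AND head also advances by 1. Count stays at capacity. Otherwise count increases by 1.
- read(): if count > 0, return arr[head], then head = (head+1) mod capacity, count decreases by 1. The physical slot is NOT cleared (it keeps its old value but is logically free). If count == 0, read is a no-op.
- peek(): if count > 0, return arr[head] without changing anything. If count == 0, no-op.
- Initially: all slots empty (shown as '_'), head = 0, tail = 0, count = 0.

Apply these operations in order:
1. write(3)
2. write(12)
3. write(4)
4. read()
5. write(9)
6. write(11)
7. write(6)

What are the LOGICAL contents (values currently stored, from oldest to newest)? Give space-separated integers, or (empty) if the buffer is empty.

After op 1 (write(3)): arr=[3 _ _ _] head=0 tail=1 count=1
After op 2 (write(12)): arr=[3 12 _ _] head=0 tail=2 count=2
After op 3 (write(4)): arr=[3 12 4 _] head=0 tail=3 count=3
After op 4 (read()): arr=[3 12 4 _] head=1 tail=3 count=2
After op 5 (write(9)): arr=[3 12 4 9] head=1 tail=0 count=3
After op 6 (write(11)): arr=[11 12 4 9] head=1 tail=1 count=4
After op 7 (write(6)): arr=[11 6 4 9] head=2 tail=2 count=4

Answer: 4 9 11 6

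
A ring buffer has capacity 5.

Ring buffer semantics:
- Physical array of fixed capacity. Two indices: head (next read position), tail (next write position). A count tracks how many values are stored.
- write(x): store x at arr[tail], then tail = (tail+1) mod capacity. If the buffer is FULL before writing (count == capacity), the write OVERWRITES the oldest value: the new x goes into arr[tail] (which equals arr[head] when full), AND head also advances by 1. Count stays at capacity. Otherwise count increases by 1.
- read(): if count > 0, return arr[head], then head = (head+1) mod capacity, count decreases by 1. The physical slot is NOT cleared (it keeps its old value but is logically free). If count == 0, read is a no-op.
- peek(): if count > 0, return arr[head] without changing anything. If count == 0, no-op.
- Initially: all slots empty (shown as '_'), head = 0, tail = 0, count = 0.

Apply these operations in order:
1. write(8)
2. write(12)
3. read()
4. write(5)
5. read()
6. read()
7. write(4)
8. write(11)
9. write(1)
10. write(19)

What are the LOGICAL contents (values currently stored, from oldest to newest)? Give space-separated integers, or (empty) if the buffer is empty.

After op 1 (write(8)): arr=[8 _ _ _ _] head=0 tail=1 count=1
After op 2 (write(12)): arr=[8 12 _ _ _] head=0 tail=2 count=2
After op 3 (read()): arr=[8 12 _ _ _] head=1 tail=2 count=1
After op 4 (write(5)): arr=[8 12 5 _ _] head=1 tail=3 count=2
After op 5 (read()): arr=[8 12 5 _ _] head=2 tail=3 count=1
After op 6 (read()): arr=[8 12 5 _ _] head=3 tail=3 count=0
After op 7 (write(4)): arr=[8 12 5 4 _] head=3 tail=4 count=1
After op 8 (write(11)): arr=[8 12 5 4 11] head=3 tail=0 count=2
After op 9 (write(1)): arr=[1 12 5 4 11] head=3 tail=1 count=3
After op 10 (write(19)): arr=[1 19 5 4 11] head=3 tail=2 count=4

Answer: 4 11 1 19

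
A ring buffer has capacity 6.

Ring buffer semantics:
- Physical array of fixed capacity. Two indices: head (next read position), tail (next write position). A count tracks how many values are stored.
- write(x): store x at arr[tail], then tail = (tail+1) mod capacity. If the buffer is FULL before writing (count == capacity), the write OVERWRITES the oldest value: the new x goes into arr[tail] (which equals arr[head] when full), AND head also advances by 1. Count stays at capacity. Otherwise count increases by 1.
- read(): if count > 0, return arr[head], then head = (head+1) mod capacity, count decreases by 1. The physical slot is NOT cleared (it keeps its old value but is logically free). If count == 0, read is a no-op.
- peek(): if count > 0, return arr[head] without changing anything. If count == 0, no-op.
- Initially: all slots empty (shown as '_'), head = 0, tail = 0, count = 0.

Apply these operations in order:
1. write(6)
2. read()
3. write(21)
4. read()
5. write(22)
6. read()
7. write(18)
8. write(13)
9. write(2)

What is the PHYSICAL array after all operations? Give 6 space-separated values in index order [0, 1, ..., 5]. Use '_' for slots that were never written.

Answer: 6 21 22 18 13 2

Derivation:
After op 1 (write(6)): arr=[6 _ _ _ _ _] head=0 tail=1 count=1
After op 2 (read()): arr=[6 _ _ _ _ _] head=1 tail=1 count=0
After op 3 (write(21)): arr=[6 21 _ _ _ _] head=1 tail=2 count=1
After op 4 (read()): arr=[6 21 _ _ _ _] head=2 tail=2 count=0
After op 5 (write(22)): arr=[6 21 22 _ _ _] head=2 tail=3 count=1
After op 6 (read()): arr=[6 21 22 _ _ _] head=3 tail=3 count=0
After op 7 (write(18)): arr=[6 21 22 18 _ _] head=3 tail=4 count=1
After op 8 (write(13)): arr=[6 21 22 18 13 _] head=3 tail=5 count=2
After op 9 (write(2)): arr=[6 21 22 18 13 2] head=3 tail=0 count=3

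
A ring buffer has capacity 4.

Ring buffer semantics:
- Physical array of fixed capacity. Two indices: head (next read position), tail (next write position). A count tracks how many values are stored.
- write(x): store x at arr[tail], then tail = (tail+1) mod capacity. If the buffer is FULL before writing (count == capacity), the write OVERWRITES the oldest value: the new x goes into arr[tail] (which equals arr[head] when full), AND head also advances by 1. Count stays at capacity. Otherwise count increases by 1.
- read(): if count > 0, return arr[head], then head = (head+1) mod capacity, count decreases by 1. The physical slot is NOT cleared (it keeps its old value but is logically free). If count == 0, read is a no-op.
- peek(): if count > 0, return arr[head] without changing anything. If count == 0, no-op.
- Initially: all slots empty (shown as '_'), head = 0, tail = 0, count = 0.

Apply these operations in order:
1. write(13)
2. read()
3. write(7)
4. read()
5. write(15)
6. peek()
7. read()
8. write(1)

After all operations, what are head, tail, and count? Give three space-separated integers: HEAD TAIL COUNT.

After op 1 (write(13)): arr=[13 _ _ _] head=0 tail=1 count=1
After op 2 (read()): arr=[13 _ _ _] head=1 tail=1 count=0
After op 3 (write(7)): arr=[13 7 _ _] head=1 tail=2 count=1
After op 4 (read()): arr=[13 7 _ _] head=2 tail=2 count=0
After op 5 (write(15)): arr=[13 7 15 _] head=2 tail=3 count=1
After op 6 (peek()): arr=[13 7 15 _] head=2 tail=3 count=1
After op 7 (read()): arr=[13 7 15 _] head=3 tail=3 count=0
After op 8 (write(1)): arr=[13 7 15 1] head=3 tail=0 count=1

Answer: 3 0 1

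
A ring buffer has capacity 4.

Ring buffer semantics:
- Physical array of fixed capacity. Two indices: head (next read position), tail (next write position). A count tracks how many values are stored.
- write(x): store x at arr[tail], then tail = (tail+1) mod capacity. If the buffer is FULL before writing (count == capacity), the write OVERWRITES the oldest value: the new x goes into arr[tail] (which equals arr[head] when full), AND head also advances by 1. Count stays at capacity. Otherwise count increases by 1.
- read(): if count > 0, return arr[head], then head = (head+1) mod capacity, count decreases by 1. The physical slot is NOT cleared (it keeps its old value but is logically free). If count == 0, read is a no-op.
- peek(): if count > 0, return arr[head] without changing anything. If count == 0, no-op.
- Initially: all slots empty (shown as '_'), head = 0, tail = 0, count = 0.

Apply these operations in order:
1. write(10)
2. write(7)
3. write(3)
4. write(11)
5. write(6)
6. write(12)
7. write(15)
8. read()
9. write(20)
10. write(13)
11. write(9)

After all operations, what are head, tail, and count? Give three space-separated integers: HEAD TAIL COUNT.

After op 1 (write(10)): arr=[10 _ _ _] head=0 tail=1 count=1
After op 2 (write(7)): arr=[10 7 _ _] head=0 tail=2 count=2
After op 3 (write(3)): arr=[10 7 3 _] head=0 tail=3 count=3
After op 4 (write(11)): arr=[10 7 3 11] head=0 tail=0 count=4
After op 5 (write(6)): arr=[6 7 3 11] head=1 tail=1 count=4
After op 6 (write(12)): arr=[6 12 3 11] head=2 tail=2 count=4
After op 7 (write(15)): arr=[6 12 15 11] head=3 tail=3 count=4
After op 8 (read()): arr=[6 12 15 11] head=0 tail=3 count=3
After op 9 (write(20)): arr=[6 12 15 20] head=0 tail=0 count=4
After op 10 (write(13)): arr=[13 12 15 20] head=1 tail=1 count=4
After op 11 (write(9)): arr=[13 9 15 20] head=2 tail=2 count=4

Answer: 2 2 4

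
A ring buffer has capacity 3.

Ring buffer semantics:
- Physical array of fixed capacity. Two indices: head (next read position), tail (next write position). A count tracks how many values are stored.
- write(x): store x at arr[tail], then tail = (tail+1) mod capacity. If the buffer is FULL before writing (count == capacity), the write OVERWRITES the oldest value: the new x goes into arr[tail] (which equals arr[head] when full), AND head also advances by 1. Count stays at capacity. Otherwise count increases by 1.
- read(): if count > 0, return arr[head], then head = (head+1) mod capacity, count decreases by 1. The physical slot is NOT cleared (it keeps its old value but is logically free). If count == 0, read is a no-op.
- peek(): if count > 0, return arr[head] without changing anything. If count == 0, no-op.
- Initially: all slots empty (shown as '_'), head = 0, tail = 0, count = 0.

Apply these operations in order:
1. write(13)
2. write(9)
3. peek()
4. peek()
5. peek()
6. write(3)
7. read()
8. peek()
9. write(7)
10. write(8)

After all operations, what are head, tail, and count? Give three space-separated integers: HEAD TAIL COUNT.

After op 1 (write(13)): arr=[13 _ _] head=0 tail=1 count=1
After op 2 (write(9)): arr=[13 9 _] head=0 tail=2 count=2
After op 3 (peek()): arr=[13 9 _] head=0 tail=2 count=2
After op 4 (peek()): arr=[13 9 _] head=0 tail=2 count=2
After op 5 (peek()): arr=[13 9 _] head=0 tail=2 count=2
After op 6 (write(3)): arr=[13 9 3] head=0 tail=0 count=3
After op 7 (read()): arr=[13 9 3] head=1 tail=0 count=2
After op 8 (peek()): arr=[13 9 3] head=1 tail=0 count=2
After op 9 (write(7)): arr=[7 9 3] head=1 tail=1 count=3
After op 10 (write(8)): arr=[7 8 3] head=2 tail=2 count=3

Answer: 2 2 3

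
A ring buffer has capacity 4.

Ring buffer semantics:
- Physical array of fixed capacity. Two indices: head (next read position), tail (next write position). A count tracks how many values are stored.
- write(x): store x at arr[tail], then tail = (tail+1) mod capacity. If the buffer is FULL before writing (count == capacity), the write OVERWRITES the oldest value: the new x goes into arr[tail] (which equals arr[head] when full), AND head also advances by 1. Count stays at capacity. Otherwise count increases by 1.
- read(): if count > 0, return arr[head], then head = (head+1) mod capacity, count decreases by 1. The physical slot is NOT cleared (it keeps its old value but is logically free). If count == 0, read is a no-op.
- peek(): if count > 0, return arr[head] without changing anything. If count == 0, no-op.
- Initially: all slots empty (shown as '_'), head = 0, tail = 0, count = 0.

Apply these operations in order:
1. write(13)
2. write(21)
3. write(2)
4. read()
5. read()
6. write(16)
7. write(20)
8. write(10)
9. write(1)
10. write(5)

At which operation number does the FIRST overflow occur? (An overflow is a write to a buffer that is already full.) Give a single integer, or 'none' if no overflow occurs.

Answer: 9

Derivation:
After op 1 (write(13)): arr=[13 _ _ _] head=0 tail=1 count=1
After op 2 (write(21)): arr=[13 21 _ _] head=0 tail=2 count=2
After op 3 (write(2)): arr=[13 21 2 _] head=0 tail=3 count=3
After op 4 (read()): arr=[13 21 2 _] head=1 tail=3 count=2
After op 5 (read()): arr=[13 21 2 _] head=2 tail=3 count=1
After op 6 (write(16)): arr=[13 21 2 16] head=2 tail=0 count=2
After op 7 (write(20)): arr=[20 21 2 16] head=2 tail=1 count=3
After op 8 (write(10)): arr=[20 10 2 16] head=2 tail=2 count=4
After op 9 (write(1)): arr=[20 10 1 16] head=3 tail=3 count=4
After op 10 (write(5)): arr=[20 10 1 5] head=0 tail=0 count=4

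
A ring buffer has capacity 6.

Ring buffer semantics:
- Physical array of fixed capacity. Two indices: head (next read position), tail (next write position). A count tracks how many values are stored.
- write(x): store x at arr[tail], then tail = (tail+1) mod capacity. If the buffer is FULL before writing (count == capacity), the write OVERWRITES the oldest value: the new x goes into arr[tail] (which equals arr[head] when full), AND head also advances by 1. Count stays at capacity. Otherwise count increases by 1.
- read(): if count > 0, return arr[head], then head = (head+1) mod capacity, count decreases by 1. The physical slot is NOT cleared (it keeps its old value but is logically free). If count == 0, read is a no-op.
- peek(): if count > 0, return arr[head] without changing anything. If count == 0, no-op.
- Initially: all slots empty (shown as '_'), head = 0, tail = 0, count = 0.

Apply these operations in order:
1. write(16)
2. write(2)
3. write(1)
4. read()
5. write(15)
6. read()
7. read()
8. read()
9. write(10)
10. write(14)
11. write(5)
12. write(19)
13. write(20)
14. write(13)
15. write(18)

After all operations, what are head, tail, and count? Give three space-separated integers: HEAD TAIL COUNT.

After op 1 (write(16)): arr=[16 _ _ _ _ _] head=0 tail=1 count=1
After op 2 (write(2)): arr=[16 2 _ _ _ _] head=0 tail=2 count=2
After op 3 (write(1)): arr=[16 2 1 _ _ _] head=0 tail=3 count=3
After op 4 (read()): arr=[16 2 1 _ _ _] head=1 tail=3 count=2
After op 5 (write(15)): arr=[16 2 1 15 _ _] head=1 tail=4 count=3
After op 6 (read()): arr=[16 2 1 15 _ _] head=2 tail=4 count=2
After op 7 (read()): arr=[16 2 1 15 _ _] head=3 tail=4 count=1
After op 8 (read()): arr=[16 2 1 15 _ _] head=4 tail=4 count=0
After op 9 (write(10)): arr=[16 2 1 15 10 _] head=4 tail=5 count=1
After op 10 (write(14)): arr=[16 2 1 15 10 14] head=4 tail=0 count=2
After op 11 (write(5)): arr=[5 2 1 15 10 14] head=4 tail=1 count=3
After op 12 (write(19)): arr=[5 19 1 15 10 14] head=4 tail=2 count=4
After op 13 (write(20)): arr=[5 19 20 15 10 14] head=4 tail=3 count=5
After op 14 (write(13)): arr=[5 19 20 13 10 14] head=4 tail=4 count=6
After op 15 (write(18)): arr=[5 19 20 13 18 14] head=5 tail=5 count=6

Answer: 5 5 6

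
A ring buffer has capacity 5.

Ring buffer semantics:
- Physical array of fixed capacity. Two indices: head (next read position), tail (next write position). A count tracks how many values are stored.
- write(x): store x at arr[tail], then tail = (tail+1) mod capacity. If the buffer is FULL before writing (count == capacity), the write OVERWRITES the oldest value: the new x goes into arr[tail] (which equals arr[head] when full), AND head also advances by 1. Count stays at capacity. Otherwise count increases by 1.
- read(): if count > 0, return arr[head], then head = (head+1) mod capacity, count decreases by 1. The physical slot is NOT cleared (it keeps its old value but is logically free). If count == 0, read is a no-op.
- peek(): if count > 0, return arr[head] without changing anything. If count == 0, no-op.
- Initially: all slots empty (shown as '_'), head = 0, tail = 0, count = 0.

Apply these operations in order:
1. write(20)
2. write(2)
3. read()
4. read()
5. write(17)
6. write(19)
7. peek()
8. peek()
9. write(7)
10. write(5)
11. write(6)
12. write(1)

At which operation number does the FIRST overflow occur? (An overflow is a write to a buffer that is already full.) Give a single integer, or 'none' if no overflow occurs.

After op 1 (write(20)): arr=[20 _ _ _ _] head=0 tail=1 count=1
After op 2 (write(2)): arr=[20 2 _ _ _] head=0 tail=2 count=2
After op 3 (read()): arr=[20 2 _ _ _] head=1 tail=2 count=1
After op 4 (read()): arr=[20 2 _ _ _] head=2 tail=2 count=0
After op 5 (write(17)): arr=[20 2 17 _ _] head=2 tail=3 count=1
After op 6 (write(19)): arr=[20 2 17 19 _] head=2 tail=4 count=2
After op 7 (peek()): arr=[20 2 17 19 _] head=2 tail=4 count=2
After op 8 (peek()): arr=[20 2 17 19 _] head=2 tail=4 count=2
After op 9 (write(7)): arr=[20 2 17 19 7] head=2 tail=0 count=3
After op 10 (write(5)): arr=[5 2 17 19 7] head=2 tail=1 count=4
After op 11 (write(6)): arr=[5 6 17 19 7] head=2 tail=2 count=5
After op 12 (write(1)): arr=[5 6 1 19 7] head=3 tail=3 count=5

Answer: 12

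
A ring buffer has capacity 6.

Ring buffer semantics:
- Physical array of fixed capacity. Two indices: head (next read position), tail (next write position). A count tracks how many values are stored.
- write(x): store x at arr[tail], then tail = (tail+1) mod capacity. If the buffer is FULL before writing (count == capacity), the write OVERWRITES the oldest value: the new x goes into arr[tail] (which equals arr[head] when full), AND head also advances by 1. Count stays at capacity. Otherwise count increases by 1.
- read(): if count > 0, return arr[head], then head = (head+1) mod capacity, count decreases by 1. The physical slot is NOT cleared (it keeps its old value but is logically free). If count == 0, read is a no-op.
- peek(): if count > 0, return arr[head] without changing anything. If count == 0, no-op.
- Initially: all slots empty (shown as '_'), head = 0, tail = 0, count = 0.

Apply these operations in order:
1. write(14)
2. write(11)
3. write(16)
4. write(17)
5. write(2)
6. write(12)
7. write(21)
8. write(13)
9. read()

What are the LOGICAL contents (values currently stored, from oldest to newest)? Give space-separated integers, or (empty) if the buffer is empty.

Answer: 17 2 12 21 13

Derivation:
After op 1 (write(14)): arr=[14 _ _ _ _ _] head=0 tail=1 count=1
After op 2 (write(11)): arr=[14 11 _ _ _ _] head=0 tail=2 count=2
After op 3 (write(16)): arr=[14 11 16 _ _ _] head=0 tail=3 count=3
After op 4 (write(17)): arr=[14 11 16 17 _ _] head=0 tail=4 count=4
After op 5 (write(2)): arr=[14 11 16 17 2 _] head=0 tail=5 count=5
After op 6 (write(12)): arr=[14 11 16 17 2 12] head=0 tail=0 count=6
After op 7 (write(21)): arr=[21 11 16 17 2 12] head=1 tail=1 count=6
After op 8 (write(13)): arr=[21 13 16 17 2 12] head=2 tail=2 count=6
After op 9 (read()): arr=[21 13 16 17 2 12] head=3 tail=2 count=5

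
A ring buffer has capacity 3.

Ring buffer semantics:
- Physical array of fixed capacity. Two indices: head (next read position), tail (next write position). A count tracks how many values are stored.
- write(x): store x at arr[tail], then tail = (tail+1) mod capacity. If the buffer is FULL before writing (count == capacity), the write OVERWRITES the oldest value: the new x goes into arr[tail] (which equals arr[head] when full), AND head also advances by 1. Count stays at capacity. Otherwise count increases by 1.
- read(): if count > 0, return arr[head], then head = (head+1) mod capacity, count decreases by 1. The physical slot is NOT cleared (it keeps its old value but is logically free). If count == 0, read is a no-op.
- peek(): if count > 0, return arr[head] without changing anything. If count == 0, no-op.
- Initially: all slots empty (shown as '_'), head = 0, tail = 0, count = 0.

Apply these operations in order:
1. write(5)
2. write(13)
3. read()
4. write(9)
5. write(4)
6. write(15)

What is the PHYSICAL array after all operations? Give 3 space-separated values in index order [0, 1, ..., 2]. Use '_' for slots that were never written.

After op 1 (write(5)): arr=[5 _ _] head=0 tail=1 count=1
After op 2 (write(13)): arr=[5 13 _] head=0 tail=2 count=2
After op 3 (read()): arr=[5 13 _] head=1 tail=2 count=1
After op 4 (write(9)): arr=[5 13 9] head=1 tail=0 count=2
After op 5 (write(4)): arr=[4 13 9] head=1 tail=1 count=3
After op 6 (write(15)): arr=[4 15 9] head=2 tail=2 count=3

Answer: 4 15 9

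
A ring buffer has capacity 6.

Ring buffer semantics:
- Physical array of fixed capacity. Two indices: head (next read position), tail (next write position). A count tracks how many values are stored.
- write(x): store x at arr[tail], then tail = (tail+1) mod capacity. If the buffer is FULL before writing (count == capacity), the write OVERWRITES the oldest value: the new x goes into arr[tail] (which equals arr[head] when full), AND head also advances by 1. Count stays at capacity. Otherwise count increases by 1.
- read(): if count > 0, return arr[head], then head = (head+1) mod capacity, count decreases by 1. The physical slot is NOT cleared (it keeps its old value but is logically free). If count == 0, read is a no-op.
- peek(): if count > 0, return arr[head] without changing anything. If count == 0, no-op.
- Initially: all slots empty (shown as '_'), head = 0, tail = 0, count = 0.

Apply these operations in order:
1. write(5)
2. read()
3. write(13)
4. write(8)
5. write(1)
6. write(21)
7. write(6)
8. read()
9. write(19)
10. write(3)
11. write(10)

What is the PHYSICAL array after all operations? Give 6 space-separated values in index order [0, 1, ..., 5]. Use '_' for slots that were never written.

After op 1 (write(5)): arr=[5 _ _ _ _ _] head=0 tail=1 count=1
After op 2 (read()): arr=[5 _ _ _ _ _] head=1 tail=1 count=0
After op 3 (write(13)): arr=[5 13 _ _ _ _] head=1 tail=2 count=1
After op 4 (write(8)): arr=[5 13 8 _ _ _] head=1 tail=3 count=2
After op 5 (write(1)): arr=[5 13 8 1 _ _] head=1 tail=4 count=3
After op 6 (write(21)): arr=[5 13 8 1 21 _] head=1 tail=5 count=4
After op 7 (write(6)): arr=[5 13 8 1 21 6] head=1 tail=0 count=5
After op 8 (read()): arr=[5 13 8 1 21 6] head=2 tail=0 count=4
After op 9 (write(19)): arr=[19 13 8 1 21 6] head=2 tail=1 count=5
After op 10 (write(3)): arr=[19 3 8 1 21 6] head=2 tail=2 count=6
After op 11 (write(10)): arr=[19 3 10 1 21 6] head=3 tail=3 count=6

Answer: 19 3 10 1 21 6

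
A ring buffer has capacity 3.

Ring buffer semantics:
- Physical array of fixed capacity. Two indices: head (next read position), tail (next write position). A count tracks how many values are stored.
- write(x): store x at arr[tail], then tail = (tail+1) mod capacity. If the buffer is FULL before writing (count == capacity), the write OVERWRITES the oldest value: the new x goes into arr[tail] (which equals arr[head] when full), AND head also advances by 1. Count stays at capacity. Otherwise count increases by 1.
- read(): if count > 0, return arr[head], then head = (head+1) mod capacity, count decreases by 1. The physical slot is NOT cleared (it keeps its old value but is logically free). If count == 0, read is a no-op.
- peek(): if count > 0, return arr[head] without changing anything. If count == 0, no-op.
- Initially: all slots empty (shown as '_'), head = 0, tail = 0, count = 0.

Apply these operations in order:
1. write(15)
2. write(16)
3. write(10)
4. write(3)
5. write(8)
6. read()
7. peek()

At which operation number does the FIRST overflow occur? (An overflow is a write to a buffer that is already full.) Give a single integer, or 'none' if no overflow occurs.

After op 1 (write(15)): arr=[15 _ _] head=0 tail=1 count=1
After op 2 (write(16)): arr=[15 16 _] head=0 tail=2 count=2
After op 3 (write(10)): arr=[15 16 10] head=0 tail=0 count=3
After op 4 (write(3)): arr=[3 16 10] head=1 tail=1 count=3
After op 5 (write(8)): arr=[3 8 10] head=2 tail=2 count=3
After op 6 (read()): arr=[3 8 10] head=0 tail=2 count=2
After op 7 (peek()): arr=[3 8 10] head=0 tail=2 count=2

Answer: 4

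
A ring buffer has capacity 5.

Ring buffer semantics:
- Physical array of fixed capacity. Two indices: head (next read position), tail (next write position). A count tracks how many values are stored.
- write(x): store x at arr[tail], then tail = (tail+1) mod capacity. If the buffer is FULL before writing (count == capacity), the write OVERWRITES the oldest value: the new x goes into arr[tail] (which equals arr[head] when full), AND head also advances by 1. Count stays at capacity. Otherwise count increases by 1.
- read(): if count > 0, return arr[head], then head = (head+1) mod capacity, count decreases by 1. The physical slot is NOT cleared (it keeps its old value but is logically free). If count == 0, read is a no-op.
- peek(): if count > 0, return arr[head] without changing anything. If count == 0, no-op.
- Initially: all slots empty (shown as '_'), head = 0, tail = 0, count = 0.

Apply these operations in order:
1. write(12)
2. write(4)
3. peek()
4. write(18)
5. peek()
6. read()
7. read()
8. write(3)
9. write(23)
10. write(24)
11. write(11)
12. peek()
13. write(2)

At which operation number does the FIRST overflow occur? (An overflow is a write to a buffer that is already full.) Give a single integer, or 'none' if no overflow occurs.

After op 1 (write(12)): arr=[12 _ _ _ _] head=0 tail=1 count=1
After op 2 (write(4)): arr=[12 4 _ _ _] head=0 tail=2 count=2
After op 3 (peek()): arr=[12 4 _ _ _] head=0 tail=2 count=2
After op 4 (write(18)): arr=[12 4 18 _ _] head=0 tail=3 count=3
After op 5 (peek()): arr=[12 4 18 _ _] head=0 tail=3 count=3
After op 6 (read()): arr=[12 4 18 _ _] head=1 tail=3 count=2
After op 7 (read()): arr=[12 4 18 _ _] head=2 tail=3 count=1
After op 8 (write(3)): arr=[12 4 18 3 _] head=2 tail=4 count=2
After op 9 (write(23)): arr=[12 4 18 3 23] head=2 tail=0 count=3
After op 10 (write(24)): arr=[24 4 18 3 23] head=2 tail=1 count=4
After op 11 (write(11)): arr=[24 11 18 3 23] head=2 tail=2 count=5
After op 12 (peek()): arr=[24 11 18 3 23] head=2 tail=2 count=5
After op 13 (write(2)): arr=[24 11 2 3 23] head=3 tail=3 count=5

Answer: 13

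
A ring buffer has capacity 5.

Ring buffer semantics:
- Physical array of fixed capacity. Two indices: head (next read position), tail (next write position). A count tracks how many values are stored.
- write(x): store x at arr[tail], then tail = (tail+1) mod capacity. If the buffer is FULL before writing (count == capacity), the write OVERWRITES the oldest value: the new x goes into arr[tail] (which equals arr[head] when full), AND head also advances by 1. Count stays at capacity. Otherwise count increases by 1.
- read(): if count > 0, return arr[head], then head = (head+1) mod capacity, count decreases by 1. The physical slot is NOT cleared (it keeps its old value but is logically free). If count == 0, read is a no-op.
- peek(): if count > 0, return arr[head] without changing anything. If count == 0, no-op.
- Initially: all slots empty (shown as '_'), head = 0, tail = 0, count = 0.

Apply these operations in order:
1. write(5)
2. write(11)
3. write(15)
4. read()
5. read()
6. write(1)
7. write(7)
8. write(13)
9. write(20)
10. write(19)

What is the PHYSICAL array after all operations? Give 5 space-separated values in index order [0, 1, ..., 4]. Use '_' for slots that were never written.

After op 1 (write(5)): arr=[5 _ _ _ _] head=0 tail=1 count=1
After op 2 (write(11)): arr=[5 11 _ _ _] head=0 tail=2 count=2
After op 3 (write(15)): arr=[5 11 15 _ _] head=0 tail=3 count=3
After op 4 (read()): arr=[5 11 15 _ _] head=1 tail=3 count=2
After op 5 (read()): arr=[5 11 15 _ _] head=2 tail=3 count=1
After op 6 (write(1)): arr=[5 11 15 1 _] head=2 tail=4 count=2
After op 7 (write(7)): arr=[5 11 15 1 7] head=2 tail=0 count=3
After op 8 (write(13)): arr=[13 11 15 1 7] head=2 tail=1 count=4
After op 9 (write(20)): arr=[13 20 15 1 7] head=2 tail=2 count=5
After op 10 (write(19)): arr=[13 20 19 1 7] head=3 tail=3 count=5

Answer: 13 20 19 1 7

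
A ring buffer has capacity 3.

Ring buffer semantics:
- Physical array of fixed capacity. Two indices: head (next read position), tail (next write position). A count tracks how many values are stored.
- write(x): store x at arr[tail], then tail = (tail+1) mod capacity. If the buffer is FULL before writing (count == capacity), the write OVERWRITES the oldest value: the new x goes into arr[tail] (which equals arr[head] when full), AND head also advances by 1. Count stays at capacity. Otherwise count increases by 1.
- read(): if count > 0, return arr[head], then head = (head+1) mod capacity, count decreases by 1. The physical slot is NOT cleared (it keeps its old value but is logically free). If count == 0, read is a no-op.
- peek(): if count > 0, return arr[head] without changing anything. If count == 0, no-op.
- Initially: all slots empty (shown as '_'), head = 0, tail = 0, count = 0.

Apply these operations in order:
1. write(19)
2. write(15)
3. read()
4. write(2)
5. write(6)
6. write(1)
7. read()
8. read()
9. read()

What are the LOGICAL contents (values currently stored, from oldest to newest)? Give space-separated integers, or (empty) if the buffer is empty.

Answer: (empty)

Derivation:
After op 1 (write(19)): arr=[19 _ _] head=0 tail=1 count=1
After op 2 (write(15)): arr=[19 15 _] head=0 tail=2 count=2
After op 3 (read()): arr=[19 15 _] head=1 tail=2 count=1
After op 4 (write(2)): arr=[19 15 2] head=1 tail=0 count=2
After op 5 (write(6)): arr=[6 15 2] head=1 tail=1 count=3
After op 6 (write(1)): arr=[6 1 2] head=2 tail=2 count=3
After op 7 (read()): arr=[6 1 2] head=0 tail=2 count=2
After op 8 (read()): arr=[6 1 2] head=1 tail=2 count=1
After op 9 (read()): arr=[6 1 2] head=2 tail=2 count=0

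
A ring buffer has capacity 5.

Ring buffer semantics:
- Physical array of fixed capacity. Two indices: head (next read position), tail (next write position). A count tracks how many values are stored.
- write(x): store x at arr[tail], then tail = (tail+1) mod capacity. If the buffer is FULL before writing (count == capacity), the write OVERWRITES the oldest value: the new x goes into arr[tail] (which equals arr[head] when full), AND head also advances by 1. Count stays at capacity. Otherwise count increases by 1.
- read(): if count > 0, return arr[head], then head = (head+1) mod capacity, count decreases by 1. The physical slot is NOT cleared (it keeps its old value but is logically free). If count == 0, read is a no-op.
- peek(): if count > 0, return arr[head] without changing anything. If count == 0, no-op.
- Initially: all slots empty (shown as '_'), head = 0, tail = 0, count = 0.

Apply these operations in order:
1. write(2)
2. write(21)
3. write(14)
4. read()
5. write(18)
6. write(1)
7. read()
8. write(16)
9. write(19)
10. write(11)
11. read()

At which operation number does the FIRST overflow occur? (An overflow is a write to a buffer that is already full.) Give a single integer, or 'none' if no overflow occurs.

After op 1 (write(2)): arr=[2 _ _ _ _] head=0 tail=1 count=1
After op 2 (write(21)): arr=[2 21 _ _ _] head=0 tail=2 count=2
After op 3 (write(14)): arr=[2 21 14 _ _] head=0 tail=3 count=3
After op 4 (read()): arr=[2 21 14 _ _] head=1 tail=3 count=2
After op 5 (write(18)): arr=[2 21 14 18 _] head=1 tail=4 count=3
After op 6 (write(1)): arr=[2 21 14 18 1] head=1 tail=0 count=4
After op 7 (read()): arr=[2 21 14 18 1] head=2 tail=0 count=3
After op 8 (write(16)): arr=[16 21 14 18 1] head=2 tail=1 count=4
After op 9 (write(19)): arr=[16 19 14 18 1] head=2 tail=2 count=5
After op 10 (write(11)): arr=[16 19 11 18 1] head=3 tail=3 count=5
After op 11 (read()): arr=[16 19 11 18 1] head=4 tail=3 count=4

Answer: 10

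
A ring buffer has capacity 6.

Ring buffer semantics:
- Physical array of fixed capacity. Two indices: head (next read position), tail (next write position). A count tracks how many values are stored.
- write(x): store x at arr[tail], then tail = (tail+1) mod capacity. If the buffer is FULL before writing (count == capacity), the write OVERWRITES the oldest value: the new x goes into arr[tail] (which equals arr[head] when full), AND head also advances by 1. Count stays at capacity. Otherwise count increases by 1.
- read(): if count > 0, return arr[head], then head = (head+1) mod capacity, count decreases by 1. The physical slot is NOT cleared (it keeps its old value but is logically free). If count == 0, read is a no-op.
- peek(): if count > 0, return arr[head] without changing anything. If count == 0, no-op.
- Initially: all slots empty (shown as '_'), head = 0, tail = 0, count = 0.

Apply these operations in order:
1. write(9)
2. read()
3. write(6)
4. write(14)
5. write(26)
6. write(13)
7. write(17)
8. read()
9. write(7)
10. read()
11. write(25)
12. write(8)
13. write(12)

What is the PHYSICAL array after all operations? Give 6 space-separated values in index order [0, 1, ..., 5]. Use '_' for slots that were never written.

Answer: 7 25 8 12 13 17

Derivation:
After op 1 (write(9)): arr=[9 _ _ _ _ _] head=0 tail=1 count=1
After op 2 (read()): arr=[9 _ _ _ _ _] head=1 tail=1 count=0
After op 3 (write(6)): arr=[9 6 _ _ _ _] head=1 tail=2 count=1
After op 4 (write(14)): arr=[9 6 14 _ _ _] head=1 tail=3 count=2
After op 5 (write(26)): arr=[9 6 14 26 _ _] head=1 tail=4 count=3
After op 6 (write(13)): arr=[9 6 14 26 13 _] head=1 tail=5 count=4
After op 7 (write(17)): arr=[9 6 14 26 13 17] head=1 tail=0 count=5
After op 8 (read()): arr=[9 6 14 26 13 17] head=2 tail=0 count=4
After op 9 (write(7)): arr=[7 6 14 26 13 17] head=2 tail=1 count=5
After op 10 (read()): arr=[7 6 14 26 13 17] head=3 tail=1 count=4
After op 11 (write(25)): arr=[7 25 14 26 13 17] head=3 tail=2 count=5
After op 12 (write(8)): arr=[7 25 8 26 13 17] head=3 tail=3 count=6
After op 13 (write(12)): arr=[7 25 8 12 13 17] head=4 tail=4 count=6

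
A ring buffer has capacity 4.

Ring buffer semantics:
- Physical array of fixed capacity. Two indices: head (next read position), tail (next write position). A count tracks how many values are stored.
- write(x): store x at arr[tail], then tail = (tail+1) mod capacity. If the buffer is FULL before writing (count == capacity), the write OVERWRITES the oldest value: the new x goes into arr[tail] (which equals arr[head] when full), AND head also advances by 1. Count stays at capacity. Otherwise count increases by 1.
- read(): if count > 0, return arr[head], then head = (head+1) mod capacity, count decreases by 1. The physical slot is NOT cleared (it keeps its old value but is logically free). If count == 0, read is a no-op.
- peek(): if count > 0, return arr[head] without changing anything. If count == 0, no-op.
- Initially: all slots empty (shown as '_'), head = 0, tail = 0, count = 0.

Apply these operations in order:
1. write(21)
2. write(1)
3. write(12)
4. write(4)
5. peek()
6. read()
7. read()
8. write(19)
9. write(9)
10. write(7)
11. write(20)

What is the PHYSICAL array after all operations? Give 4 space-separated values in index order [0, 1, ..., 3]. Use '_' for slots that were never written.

Answer: 19 9 7 20

Derivation:
After op 1 (write(21)): arr=[21 _ _ _] head=0 tail=1 count=1
After op 2 (write(1)): arr=[21 1 _ _] head=0 tail=2 count=2
After op 3 (write(12)): arr=[21 1 12 _] head=0 tail=3 count=3
After op 4 (write(4)): arr=[21 1 12 4] head=0 tail=0 count=4
After op 5 (peek()): arr=[21 1 12 4] head=0 tail=0 count=4
After op 6 (read()): arr=[21 1 12 4] head=1 tail=0 count=3
After op 7 (read()): arr=[21 1 12 4] head=2 tail=0 count=2
After op 8 (write(19)): arr=[19 1 12 4] head=2 tail=1 count=3
After op 9 (write(9)): arr=[19 9 12 4] head=2 tail=2 count=4
After op 10 (write(7)): arr=[19 9 7 4] head=3 tail=3 count=4
After op 11 (write(20)): arr=[19 9 7 20] head=0 tail=0 count=4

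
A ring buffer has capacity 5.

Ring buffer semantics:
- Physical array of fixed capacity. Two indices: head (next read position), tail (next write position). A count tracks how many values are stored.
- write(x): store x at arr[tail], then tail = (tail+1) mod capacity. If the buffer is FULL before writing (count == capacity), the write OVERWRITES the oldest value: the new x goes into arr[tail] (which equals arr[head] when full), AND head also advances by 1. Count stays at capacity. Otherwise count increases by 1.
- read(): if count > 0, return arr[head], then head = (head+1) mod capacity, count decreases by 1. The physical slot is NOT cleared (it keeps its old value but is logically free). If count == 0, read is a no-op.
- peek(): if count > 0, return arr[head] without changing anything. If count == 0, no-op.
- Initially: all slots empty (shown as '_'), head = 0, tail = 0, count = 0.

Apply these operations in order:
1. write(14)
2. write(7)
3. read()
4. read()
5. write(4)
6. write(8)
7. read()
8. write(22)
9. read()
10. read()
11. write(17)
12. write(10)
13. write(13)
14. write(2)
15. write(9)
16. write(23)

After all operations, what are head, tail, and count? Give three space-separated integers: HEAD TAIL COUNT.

Answer: 1 1 5

Derivation:
After op 1 (write(14)): arr=[14 _ _ _ _] head=0 tail=1 count=1
After op 2 (write(7)): arr=[14 7 _ _ _] head=0 tail=2 count=2
After op 3 (read()): arr=[14 7 _ _ _] head=1 tail=2 count=1
After op 4 (read()): arr=[14 7 _ _ _] head=2 tail=2 count=0
After op 5 (write(4)): arr=[14 7 4 _ _] head=2 tail=3 count=1
After op 6 (write(8)): arr=[14 7 4 8 _] head=2 tail=4 count=2
After op 7 (read()): arr=[14 7 4 8 _] head=3 tail=4 count=1
After op 8 (write(22)): arr=[14 7 4 8 22] head=3 tail=0 count=2
After op 9 (read()): arr=[14 7 4 8 22] head=4 tail=0 count=1
After op 10 (read()): arr=[14 7 4 8 22] head=0 tail=0 count=0
After op 11 (write(17)): arr=[17 7 4 8 22] head=0 tail=1 count=1
After op 12 (write(10)): arr=[17 10 4 8 22] head=0 tail=2 count=2
After op 13 (write(13)): arr=[17 10 13 8 22] head=0 tail=3 count=3
After op 14 (write(2)): arr=[17 10 13 2 22] head=0 tail=4 count=4
After op 15 (write(9)): arr=[17 10 13 2 9] head=0 tail=0 count=5
After op 16 (write(23)): arr=[23 10 13 2 9] head=1 tail=1 count=5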